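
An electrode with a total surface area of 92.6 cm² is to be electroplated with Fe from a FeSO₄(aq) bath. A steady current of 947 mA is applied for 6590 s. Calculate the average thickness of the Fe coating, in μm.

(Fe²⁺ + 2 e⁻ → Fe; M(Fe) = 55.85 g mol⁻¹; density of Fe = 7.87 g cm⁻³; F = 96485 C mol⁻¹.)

Q = I·t = 0.9470 × 6590.0 = 6241 C; n(e⁻) = 0.06468 mol.
n(Fe) = n(e⁻)/2 = 0.03234 mol, so m = 0.03234 × 55.85 = 1.806 g.
Volume = m/ρ = 1.806 / 7.87 = 0.2295 cm³.
Thickness = V/A = 0.2295 / 92.6 = 0.00248 cm = 24.8 μm.

24.8 μm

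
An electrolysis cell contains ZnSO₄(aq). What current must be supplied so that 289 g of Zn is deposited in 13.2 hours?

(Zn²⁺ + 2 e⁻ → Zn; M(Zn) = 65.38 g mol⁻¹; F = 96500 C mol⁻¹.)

n(Zn) = 289 / 65.38 = 4.420 mol.
n(e⁻) = 2 × 4.420 = 8.841 mol.
Q = n(e⁻)·F = 8.841 × 96500 = 853100 C.
I = Q/t = 853100 / 47520 s = 18.0 A.

18.0 A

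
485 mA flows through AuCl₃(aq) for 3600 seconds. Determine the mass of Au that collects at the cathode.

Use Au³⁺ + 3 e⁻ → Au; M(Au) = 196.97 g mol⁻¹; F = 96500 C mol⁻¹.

Q = I·t = 0.4850 A × 3600.0 s = 1746 C.
n(e⁻) = Q/F = 1746 / 96500 = 0.01809 mol.
Au³⁺ + 3 e⁻ → Au, so n(Au) = n(e⁻)/3 = 0.006031 mol.
m = n·M = 0.006031 × 196.97 = 1.19 g.

1.19 g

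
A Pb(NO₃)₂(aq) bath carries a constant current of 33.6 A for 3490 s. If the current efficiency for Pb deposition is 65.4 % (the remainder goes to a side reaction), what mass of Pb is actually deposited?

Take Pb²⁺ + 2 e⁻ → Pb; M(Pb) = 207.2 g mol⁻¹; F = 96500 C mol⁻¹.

Q = I·t = 33.60 × 3490.0 = 117300 C.
n(e⁻) = 117300/96500 = 1.215 mol; theoretically n(Pb) = 1.215/2 = 0.6076 mol, m_theo = 125.9 g.
At 65.4 % efficiency, m_actual = 0.654 × 125.9 = 82.3 g.

82.3 g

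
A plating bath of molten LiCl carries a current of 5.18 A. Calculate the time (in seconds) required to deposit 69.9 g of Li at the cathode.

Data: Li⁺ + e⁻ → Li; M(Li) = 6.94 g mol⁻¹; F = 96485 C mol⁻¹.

n(Li) = m/M = 69.9 / 6.94 = 10.07 mol.
Each Li atom requires 1 electron, so n(e⁻) = 1 × 10.07 = 10.07 mol.
Q = n(e⁻)·F = 10.07 × 96485 = 971800 C.
t = Q/I = 971800 / 5.180 A = 187600 s.

1.88 × 10⁵ s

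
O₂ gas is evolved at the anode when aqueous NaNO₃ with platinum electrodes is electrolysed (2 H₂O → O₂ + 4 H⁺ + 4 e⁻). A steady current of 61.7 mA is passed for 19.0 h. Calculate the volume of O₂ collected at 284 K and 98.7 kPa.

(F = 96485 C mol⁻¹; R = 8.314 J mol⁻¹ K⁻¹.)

Q = I·t = 0.06170 A × 68400 s = 4220 C.
n(e⁻) = Q/F = 4220 / 96485 = 0.04374 mol.
4 electrons are transferred per O₂ molecule, so n(O₂) = 0.04374 / 4 = 0.01094 mol.
V = nRT/P = (0.01094 × 8.314 × 284) / (98.7 × 10³ Pa) = 2.62 × 10⁻⁴ m³ = 0.262 L.

0.262 L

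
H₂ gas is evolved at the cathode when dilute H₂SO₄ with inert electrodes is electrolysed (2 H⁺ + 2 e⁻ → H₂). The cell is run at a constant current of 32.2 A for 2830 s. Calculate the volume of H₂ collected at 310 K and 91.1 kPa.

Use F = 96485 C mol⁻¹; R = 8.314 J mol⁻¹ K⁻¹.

13.4 L

Q = I·t = 32.20 A × 2830.0 s = 91130 C.
n(e⁻) = Q/F = 91130 / 96485 = 0.9445 mol.
2 electrons are transferred per H₂ molecule, so n(H₂) = 0.9445 / 2 = 0.4722 mol.
V = nRT/P = (0.4722 × 8.314 × 310) / (91.1 × 10³ Pa) = 0.0134 m³ = 13.4 L.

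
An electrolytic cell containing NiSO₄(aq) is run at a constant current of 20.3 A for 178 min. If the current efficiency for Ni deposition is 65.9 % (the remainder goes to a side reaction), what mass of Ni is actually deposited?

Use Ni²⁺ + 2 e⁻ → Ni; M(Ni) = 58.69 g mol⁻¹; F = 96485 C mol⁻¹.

43.5 g

Q = I·t = 20.30 × 10680 = 216800 C.
n(e⁻) = 216800/96485 = 2.247 mol; theoretically n(Ni) = 2.247/2 = 1.124 mol, m_theo = 65.94 g.
At 65.9 % efficiency, m_actual = 0.659 × 65.94 = 43.5 g.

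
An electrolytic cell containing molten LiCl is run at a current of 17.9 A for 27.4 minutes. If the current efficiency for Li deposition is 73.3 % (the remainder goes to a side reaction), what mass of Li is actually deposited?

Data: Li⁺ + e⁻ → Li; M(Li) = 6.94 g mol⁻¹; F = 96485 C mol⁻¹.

1.55 g

Q = I·t = 17.90 × 1644.0 = 29430 C.
n(e⁻) = 29430/96485 = 0.3050 mol; theoretically n(Li) = 0.3050/1 = 0.3050 mol, m_theo = 2.117 g.
At 73.3 % efficiency, m_actual = 0.733 × 2.117 = 1.55 g.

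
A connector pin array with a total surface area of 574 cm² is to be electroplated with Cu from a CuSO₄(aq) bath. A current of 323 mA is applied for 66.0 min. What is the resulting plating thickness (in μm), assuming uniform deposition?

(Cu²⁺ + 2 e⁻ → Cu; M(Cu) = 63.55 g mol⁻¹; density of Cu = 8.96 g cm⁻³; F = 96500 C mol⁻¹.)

0.819 μm

Q = I·t = 0.3230 × 3960.0 = 1279 C; n(e⁻) = 0.01325 mol.
n(Cu) = n(e⁻)/2 = 0.006627 mol, so m = 0.006627 × 63.55 = 0.4212 g.
Volume = m/ρ = 0.4212 / 8.96 = 0.04701 cm³.
Thickness = V/A = 0.04701 / 574 = 8.19 × 10⁻⁵ cm = 0.819 μm.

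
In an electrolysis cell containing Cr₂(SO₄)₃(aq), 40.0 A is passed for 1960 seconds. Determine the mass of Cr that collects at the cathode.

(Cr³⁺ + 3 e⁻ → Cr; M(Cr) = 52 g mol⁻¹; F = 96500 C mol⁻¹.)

14.1 g

Q = I·t = 40.00 A × 1960.0 s = 78400 C.
n(e⁻) = Q/F = 78400 / 96500 = 0.8124 mol.
Cr³⁺ + 3 e⁻ → Cr, so n(Cr) = n(e⁻)/3 = 0.2708 mol.
m = n·M = 0.2708 × 52 = 14.1 g.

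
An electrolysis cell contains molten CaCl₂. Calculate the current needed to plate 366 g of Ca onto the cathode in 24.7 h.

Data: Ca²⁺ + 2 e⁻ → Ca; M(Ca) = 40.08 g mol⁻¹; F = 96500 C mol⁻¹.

19.8 A

n(Ca) = 366 / 40.08 = 9.132 mol.
n(e⁻) = 2 × 9.132 = 18.26 mol.
Q = n(e⁻)·F = 18.26 × 96500 = 1762000 C.
I = Q/t = 1762000 / 88920 s = 19.8 A.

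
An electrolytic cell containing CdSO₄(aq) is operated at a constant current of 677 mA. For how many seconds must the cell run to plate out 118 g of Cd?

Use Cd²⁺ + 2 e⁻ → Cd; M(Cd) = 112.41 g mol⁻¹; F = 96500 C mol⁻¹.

n(Cd) = m/M = 118 / 112.41 = 1.050 mol.
Each Cd atom requires 2 electrons, so n(e⁻) = 2 × 1.050 = 2.099 mol.
Q = n(e⁻)·F = 2.099 × 96500 = 202600 C.
t = Q/I = 202600 / 0.6770 A = 299300 s.

2.99 × 10⁵ s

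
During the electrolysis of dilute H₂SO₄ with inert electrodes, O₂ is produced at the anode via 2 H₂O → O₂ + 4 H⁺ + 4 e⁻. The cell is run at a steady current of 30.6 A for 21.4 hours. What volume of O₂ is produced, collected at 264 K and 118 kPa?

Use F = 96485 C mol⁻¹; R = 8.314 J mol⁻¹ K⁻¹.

Q = I·t = 30.60 A × 77040 s = 2357000 C.
n(e⁻) = Q/F = 2357000 / 96485 = 24.43 mol.
4 electrons are transferred per O₂ molecule, so n(O₂) = 24.43 / 4 = 6.108 mol.
V = nRT/P = (6.108 × 8.314 × 264) / (118 × 10³ Pa) = 0.114 m³ = 114 L.

114 L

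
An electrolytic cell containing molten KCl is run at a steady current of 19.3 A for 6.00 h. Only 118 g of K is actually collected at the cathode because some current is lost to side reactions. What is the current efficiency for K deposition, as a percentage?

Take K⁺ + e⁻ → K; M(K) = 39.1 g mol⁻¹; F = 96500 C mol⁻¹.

69.9 %

Q = I·t = 19.30 × 21600 = 416900 C; n(e⁻) = 416900/96500 = 4.320 mol.
Theoretical n(K) = n(e⁻)/1 = 4.320 mol, i.e. m_theo = 4.320 × 39.1 = 168.9 g.
Efficiency = m_actual / m_theo = 118 / 168.9 = 69.9 %.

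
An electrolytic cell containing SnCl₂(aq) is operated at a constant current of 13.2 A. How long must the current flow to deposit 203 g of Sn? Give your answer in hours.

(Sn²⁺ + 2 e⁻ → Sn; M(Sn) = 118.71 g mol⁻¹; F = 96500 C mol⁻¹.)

n(Sn) = m/M = 203 / 118.71 = 1.710 mol.
Each Sn atom requires 2 electrons, so n(e⁻) = 2 × 1.710 = 3.420 mol.
Q = n(e⁻)·F = 3.420 × 96500 = 330000 C.
t = Q/I = 330000 / 13.20 A = 25000 s = 6.95 h.

6.95 h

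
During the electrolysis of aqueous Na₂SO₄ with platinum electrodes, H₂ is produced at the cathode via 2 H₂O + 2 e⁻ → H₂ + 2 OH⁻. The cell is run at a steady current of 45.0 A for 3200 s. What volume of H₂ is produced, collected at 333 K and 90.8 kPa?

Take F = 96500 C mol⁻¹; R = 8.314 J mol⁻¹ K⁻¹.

Q = I·t = 45.00 A × 3200.0 s = 144000 C.
n(e⁻) = Q/F = 144000 / 96500 = 1.492 mol.
2 electrons are transferred per H₂ molecule, so n(H₂) = 1.492 / 2 = 0.7461 mol.
V = nRT/P = (0.7461 × 8.314 × 333) / (90.8 × 10³ Pa) = 0.0227 m³ = 22.7 L.

22.7 L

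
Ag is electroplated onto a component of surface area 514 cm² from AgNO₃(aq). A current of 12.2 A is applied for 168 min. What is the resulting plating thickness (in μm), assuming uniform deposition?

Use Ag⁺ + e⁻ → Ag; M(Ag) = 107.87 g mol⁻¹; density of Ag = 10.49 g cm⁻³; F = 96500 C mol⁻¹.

Q = I·t = 12.20 × 10080 = 123000 C; n(e⁻) = 1.274 mol.
n(Ag) = n(e⁻)/1 = 1.274 mol, so m = 1.274 × 107.87 = 137.5 g.
Volume = m/ρ = 137.5 / 10.49 = 13.10 cm³.
Thickness = V/A = 13.10 / 514 = 0.0255 cm = 255 μm.

255 μm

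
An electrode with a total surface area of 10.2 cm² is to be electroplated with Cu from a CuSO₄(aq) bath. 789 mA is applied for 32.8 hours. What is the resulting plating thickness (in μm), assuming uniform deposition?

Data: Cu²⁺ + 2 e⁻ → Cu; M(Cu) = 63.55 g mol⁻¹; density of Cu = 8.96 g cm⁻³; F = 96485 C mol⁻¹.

Q = I·t = 0.7890 × 118080 = 93170 C; n(e⁻) = 0.9656 mol.
n(Cu) = n(e⁻)/2 = 0.4828 mol, so m = 0.4828 × 63.55 = 30.68 g.
Volume = m/ρ = 30.68 / 8.96 = 3.424 cm³.
Thickness = V/A = 3.424 / 10.2 = 0.336 cm = 3360 μm.

3360 μm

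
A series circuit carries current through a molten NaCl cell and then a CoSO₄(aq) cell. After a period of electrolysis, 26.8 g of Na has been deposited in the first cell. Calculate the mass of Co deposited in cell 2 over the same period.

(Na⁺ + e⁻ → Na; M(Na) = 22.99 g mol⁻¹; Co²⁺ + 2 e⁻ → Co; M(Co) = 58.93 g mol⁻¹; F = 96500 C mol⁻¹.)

n(Na) = 26.8 / 22.99 = 1.166 mol.
Since Na⁺ + e⁻ → Na, n(e⁻) passed = 1 × 1.166 = 1.166 mol.
Cells in series carry the same charge, so the same 1.166 mol of electrons passes through cell 2.
Co²⁺ + 2 e⁻ → Co, so n(Co) = 1.166 / 2 = 0.5829 mol.
m(Co) = 0.5829 × 58.93 = 34.3 g.

34.3 g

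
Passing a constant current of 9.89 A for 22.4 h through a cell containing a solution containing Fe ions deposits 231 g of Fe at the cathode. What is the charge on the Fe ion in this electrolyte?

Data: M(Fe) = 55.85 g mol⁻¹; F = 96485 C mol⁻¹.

Q = I·t = 9.890 A × 80640 s = 797500 C, so n(e⁻) = 797500/96485 = 8.266 mol.
n(Fe) deposited = 231 / 55.85 = 4.136 mol.
Electrons per atom = n(e⁻)/n(Fe) = 8.266 / 4.136 = 2.00 ≈ 2, so the ion is Fe²⁺.

+2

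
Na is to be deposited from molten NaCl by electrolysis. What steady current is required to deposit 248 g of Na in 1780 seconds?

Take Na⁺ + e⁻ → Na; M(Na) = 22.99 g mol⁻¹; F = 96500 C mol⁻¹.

n(Na) = 248 / 22.99 = 10.79 mol.
n(e⁻) = 1 × 10.79 = 10.79 mol.
Q = n(e⁻)·F = 10.79 × 96500 = 1041000 C.
I = Q/t = 1041000 / 1780.0 s = 585 A.

585 A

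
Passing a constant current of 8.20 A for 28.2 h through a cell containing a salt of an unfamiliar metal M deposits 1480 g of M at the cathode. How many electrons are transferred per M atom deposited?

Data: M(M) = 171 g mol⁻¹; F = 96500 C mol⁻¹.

Q = I·t = 8.200 A × 101520 s = 832500 C, so n(e⁻) = 832500/96500 = 8.627 mol.
n(M) deposited = 1480 / 171 = 8.655 mol.
Electrons per atom = n(e⁻)/n(M) = 8.627 / 8.655 = 0.997 ≈ 1, so the ion is M⁺.

1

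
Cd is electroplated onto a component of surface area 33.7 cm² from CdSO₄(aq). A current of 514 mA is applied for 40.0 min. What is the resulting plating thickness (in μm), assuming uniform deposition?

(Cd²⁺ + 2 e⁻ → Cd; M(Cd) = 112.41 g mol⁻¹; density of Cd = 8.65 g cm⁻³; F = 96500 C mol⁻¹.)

24.6 μm

Q = I·t = 0.5140 × 2400.0 = 1234 C; n(e⁻) = 0.01278 mol.
n(Cd) = n(e⁻)/2 = 0.006392 mol, so m = 0.006392 × 112.41 = 0.7185 g.
Volume = m/ρ = 0.7185 / 8.65 = 0.08306 cm³.
Thickness = V/A = 0.08306 / 33.7 = 0.00246 cm = 24.6 μm.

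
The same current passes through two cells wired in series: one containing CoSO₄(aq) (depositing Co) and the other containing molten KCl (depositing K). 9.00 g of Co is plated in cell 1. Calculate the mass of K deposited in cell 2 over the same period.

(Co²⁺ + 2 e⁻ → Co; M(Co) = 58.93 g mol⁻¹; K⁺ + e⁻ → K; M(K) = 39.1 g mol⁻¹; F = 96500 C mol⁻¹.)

11.9 g

n(Co) = 9.00 / 58.93 = 0.1527 mol.
Since Co²⁺ + 2 e⁻ → Co, n(e⁻) passed = 2 × 0.1527 = 0.3054 mol.
Cells in series carry the same charge, so the same 0.3054 mol of electrons passes through cell 2.
K⁺ + e⁻ → K, so n(K) = 0.3054 / 1 = 0.3054 mol.
m(K) = 0.3054 × 39.1 = 11.9 g.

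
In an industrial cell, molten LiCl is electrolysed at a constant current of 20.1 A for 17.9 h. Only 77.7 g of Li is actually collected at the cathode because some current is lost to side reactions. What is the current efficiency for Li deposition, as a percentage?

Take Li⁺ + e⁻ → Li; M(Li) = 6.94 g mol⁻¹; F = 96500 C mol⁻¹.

83.4 %

Q = I·t = 20.10 × 64440 = 1295000 C; n(e⁻) = 1295000/96500 = 13.42 mol.
Theoretical n(Li) = n(e⁻)/1 = 13.42 mol, i.e. m_theo = 13.42 × 6.94 = 93.15 g.
Efficiency = m_actual / m_theo = 77.7 / 93.15 = 83.4 %.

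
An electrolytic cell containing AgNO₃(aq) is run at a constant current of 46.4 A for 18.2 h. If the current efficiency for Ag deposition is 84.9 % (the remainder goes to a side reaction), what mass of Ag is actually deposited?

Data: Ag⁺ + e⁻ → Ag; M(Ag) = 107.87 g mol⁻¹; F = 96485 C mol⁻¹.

Q = I·t = 46.40 × 65520 = 3040000 C.
n(e⁻) = 3040000/96485 = 31.51 mol; theoretically n(Ag) = 31.51/1 = 31.51 mol, m_theo = 3399 g.
At 84.9 % efficiency, m_actual = 0.849 × 3399 = 2890 g.

2890 g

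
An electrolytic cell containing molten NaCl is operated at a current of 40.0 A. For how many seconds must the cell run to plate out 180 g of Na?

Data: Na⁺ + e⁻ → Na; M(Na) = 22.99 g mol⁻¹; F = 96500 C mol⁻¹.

n(Na) = m/M = 180 / 22.99 = 7.829 mol.
Each Na atom requires 1 electron, so n(e⁻) = 1 × 7.829 = 7.829 mol.
Q = n(e⁻)·F = 7.829 × 96500 = 755500 C.
t = Q/I = 755500 / 40.00 A = 18890 s.

18900 s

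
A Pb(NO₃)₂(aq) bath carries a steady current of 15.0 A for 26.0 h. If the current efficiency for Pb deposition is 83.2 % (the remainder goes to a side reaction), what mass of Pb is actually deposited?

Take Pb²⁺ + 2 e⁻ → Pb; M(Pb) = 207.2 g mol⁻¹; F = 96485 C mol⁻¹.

1250 g

Q = I·t = 15.00 × 93600 = 1404000 C.
n(e⁻) = 1404000/96485 = 14.55 mol; theoretically n(Pb) = 14.55/2 = 7.276 mol, m_theo = 1508 g.
At 83.2 % efficiency, m_actual = 0.832 × 1508 = 1250 g.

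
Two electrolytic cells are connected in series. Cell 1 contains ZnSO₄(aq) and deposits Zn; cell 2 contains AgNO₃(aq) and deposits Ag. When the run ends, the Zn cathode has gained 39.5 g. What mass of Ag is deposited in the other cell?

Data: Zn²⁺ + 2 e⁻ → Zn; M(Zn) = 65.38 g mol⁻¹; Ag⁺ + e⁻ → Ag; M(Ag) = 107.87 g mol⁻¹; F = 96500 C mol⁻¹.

n(Zn) = 39.5 / 65.38 = 0.6042 mol.
Since Zn²⁺ + 2 e⁻ → Zn, n(e⁻) passed = 2 × 0.6042 = 1.208 mol.
Cells in series carry the same charge, so the same 1.208 mol of electrons passes through cell 2.
Ag⁺ + e⁻ → Ag, so n(Ag) = 1.208 / 1 = 1.208 mol.
m(Ag) = 1.208 × 107.87 = 130 g.

130 g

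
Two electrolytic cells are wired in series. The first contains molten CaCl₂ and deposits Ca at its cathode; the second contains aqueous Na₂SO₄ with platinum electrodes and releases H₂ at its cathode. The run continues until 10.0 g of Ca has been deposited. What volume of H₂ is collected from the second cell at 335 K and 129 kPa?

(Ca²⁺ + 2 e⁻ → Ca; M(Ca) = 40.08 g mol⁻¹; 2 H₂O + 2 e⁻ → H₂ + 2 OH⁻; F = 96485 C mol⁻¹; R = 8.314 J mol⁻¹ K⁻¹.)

5.39 L

n(Ca) = 10.0 / 40.08 = 0.2495 mol, so n(e⁻) = 2 × 0.2495 = 0.4990 mol.
The cells are in series, so the same 0.4990 mol of electrons passes through the second cell.
2 H₂O + 2 e⁻ → H₂ + 2 OH⁻ — 2 mol e⁻ per mol H₂, so n(H₂) = 0.4990/2 = 0.2495 mol.
V = nRT/P = (0.2495 × 8.314 × 335) / (129 × 10³) = 0.00539 m³ = 5.39 L.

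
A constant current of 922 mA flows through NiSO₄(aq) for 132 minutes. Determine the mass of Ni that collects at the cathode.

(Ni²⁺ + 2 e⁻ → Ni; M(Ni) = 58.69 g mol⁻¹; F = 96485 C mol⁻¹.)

2.22 g

Q = I·t = 0.9220 A × 7920.0 s = 7302 C.
n(e⁻) = Q/F = 7302 / 96485 = 0.07568 mol.
Ni²⁺ + 2 e⁻ → Ni, so n(Ni) = n(e⁻)/2 = 0.03784 mol.
m = n·M = 0.03784 × 58.69 = 2.22 g.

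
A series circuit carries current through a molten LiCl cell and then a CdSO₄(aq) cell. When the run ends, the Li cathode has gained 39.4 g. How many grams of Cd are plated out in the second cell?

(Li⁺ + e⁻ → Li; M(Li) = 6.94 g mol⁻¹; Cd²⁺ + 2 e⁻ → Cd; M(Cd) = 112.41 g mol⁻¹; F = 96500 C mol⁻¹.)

319 g

n(Li) = 39.4 / 6.94 = 5.677 mol.
Since Li⁺ + e⁻ → Li, n(e⁻) passed = 1 × 5.677 = 5.677 mol.
Cells in series carry the same charge, so the same 5.677 mol of electrons passes through cell 2.
Cd²⁺ + 2 e⁻ → Cd, so n(Cd) = 5.677 / 2 = 2.839 mol.
m(Cd) = 2.839 × 112.41 = 319 g.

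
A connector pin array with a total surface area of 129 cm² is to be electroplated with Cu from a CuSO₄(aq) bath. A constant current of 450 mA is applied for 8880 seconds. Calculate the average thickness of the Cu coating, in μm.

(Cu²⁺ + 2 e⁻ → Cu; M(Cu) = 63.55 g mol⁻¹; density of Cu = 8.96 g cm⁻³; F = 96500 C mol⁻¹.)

Q = I·t = 0.4500 × 8880.0 = 3996 C; n(e⁻) = 0.04141 mol.
n(Cu) = n(e⁻)/2 = 0.02070 mol, so m = 0.02070 × 63.55 = 1.316 g.
Volume = m/ρ = 1.316 / 8.96 = 0.1469 cm³.
Thickness = V/A = 0.1469 / 129 = 0.00114 cm = 11.4 μm.

11.4 μm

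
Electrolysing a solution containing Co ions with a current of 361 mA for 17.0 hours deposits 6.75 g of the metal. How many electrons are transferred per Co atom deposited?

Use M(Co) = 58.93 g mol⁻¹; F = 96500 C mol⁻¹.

2

Q = I·t = 0.3610 A × 61200 s = 22090 C, so n(e⁻) = 22090/96500 = 0.2289 mol.
n(Co) deposited = 6.75 / 58.93 = 0.1145 mol.
Electrons per atom = n(e⁻)/n(Co) = 0.2289 / 0.1145 = 2.00 ≈ 2, so the ion is Co²⁺.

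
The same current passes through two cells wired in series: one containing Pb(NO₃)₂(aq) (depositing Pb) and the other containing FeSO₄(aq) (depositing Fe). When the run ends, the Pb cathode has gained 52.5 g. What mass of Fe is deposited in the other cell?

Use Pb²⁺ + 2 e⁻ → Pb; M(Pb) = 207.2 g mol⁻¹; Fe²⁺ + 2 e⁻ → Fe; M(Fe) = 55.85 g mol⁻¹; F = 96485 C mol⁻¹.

14.2 g

n(Pb) = 52.5 / 207.2 = 0.2534 mol.
Since Pb²⁺ + 2 e⁻ → Pb, n(e⁻) passed = 2 × 0.2534 = 0.5068 mol.
Cells in series carry the same charge, so the same 0.5068 mol of electrons passes through cell 2.
Fe²⁺ + 2 e⁻ → Fe, so n(Fe) = 0.5068 / 2 = 0.2534 mol.
m(Fe) = 0.2534 × 55.85 = 14.2 g.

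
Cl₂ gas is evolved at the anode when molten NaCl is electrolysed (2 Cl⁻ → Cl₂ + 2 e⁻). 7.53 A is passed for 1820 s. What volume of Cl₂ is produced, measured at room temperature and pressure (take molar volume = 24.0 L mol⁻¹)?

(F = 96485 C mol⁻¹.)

Q = I·t = 7.530 A × 1820.0 s = 13700 C.
n(e⁻) = Q/F = 13700 / 96485 = 0.1420 mol.
2 electrons are transferred per Cl₂ molecule, so n(Cl₂) = 0.1420 / 2 = 0.07102 mol.
V = n × V_m = 0.07102 × 24.0 = 1.70 L.

1.70 L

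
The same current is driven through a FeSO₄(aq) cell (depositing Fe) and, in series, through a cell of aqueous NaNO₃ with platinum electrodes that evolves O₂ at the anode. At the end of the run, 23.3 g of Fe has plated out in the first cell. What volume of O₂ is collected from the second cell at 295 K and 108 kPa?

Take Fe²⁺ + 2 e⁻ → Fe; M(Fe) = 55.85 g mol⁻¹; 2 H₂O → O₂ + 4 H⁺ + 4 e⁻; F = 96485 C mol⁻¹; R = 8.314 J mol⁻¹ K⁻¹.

4.74 L

n(Fe) = 23.3 / 55.85 = 0.4172 mol, so n(e⁻) = 2 × 0.4172 = 0.8344 mol.
The cells are in series, so the same 0.8344 mol of electrons passes through the second cell.
2 H₂O → O₂ + 4 H⁺ + 4 e⁻ — 4 mol e⁻ per mol O₂, so n(O₂) = 0.8344/4 = 0.2086 mol.
V = nRT/P = (0.2086 × 8.314 × 295) / (108 × 10³) = 0.00474 m³ = 4.74 L.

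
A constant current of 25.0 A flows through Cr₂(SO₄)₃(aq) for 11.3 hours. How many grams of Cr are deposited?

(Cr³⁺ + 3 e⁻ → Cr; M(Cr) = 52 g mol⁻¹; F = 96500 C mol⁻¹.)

183 g

Q = I·t = 25.00 A × 40680 s = 1017000 C.
n(e⁻) = Q/F = 1017000 / 96500 = 10.54 mol.
Cr³⁺ + 3 e⁻ → Cr, so n(Cr) = n(e⁻)/3 = 3.513 mol.
m = n·M = 3.513 × 52 = 183 g.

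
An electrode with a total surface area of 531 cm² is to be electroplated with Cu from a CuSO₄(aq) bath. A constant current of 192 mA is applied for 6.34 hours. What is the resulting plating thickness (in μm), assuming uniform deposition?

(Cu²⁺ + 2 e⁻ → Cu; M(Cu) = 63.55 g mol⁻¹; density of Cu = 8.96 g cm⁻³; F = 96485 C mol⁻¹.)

Q = I·t = 0.1920 × 22824 = 4382 C; n(e⁻) = 0.04542 mol.
n(Cu) = n(e⁻)/2 = 0.02271 mol, so m = 0.02271 × 63.55 = 1.443 g.
Volume = m/ρ = 1.443 / 8.96 = 0.1611 cm³.
Thickness = V/A = 0.1611 / 531 = 3.03 × 10⁻⁴ cm = 3.03 μm.

3.03 μm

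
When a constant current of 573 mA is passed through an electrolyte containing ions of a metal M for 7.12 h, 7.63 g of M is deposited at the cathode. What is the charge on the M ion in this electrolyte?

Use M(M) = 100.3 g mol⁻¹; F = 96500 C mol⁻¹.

+2

Q = I·t = 0.5730 A × 25632 s = 14690 C, so n(e⁻) = 14690/96500 = 0.1522 mol.
n(M) deposited = 7.63 / 100.3 = 0.07607 mol.
Electrons per atom = n(e⁻)/n(M) = 0.1522 / 0.07607 = 2.00 ≈ 2, so the ion is M²⁺.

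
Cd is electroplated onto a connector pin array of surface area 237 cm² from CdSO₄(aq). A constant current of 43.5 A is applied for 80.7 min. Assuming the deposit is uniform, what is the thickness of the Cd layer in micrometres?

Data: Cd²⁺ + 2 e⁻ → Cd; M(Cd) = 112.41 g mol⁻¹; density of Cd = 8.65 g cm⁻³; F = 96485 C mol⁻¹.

599 μm

Q = I·t = 43.50 × 4842.0 = 210600 C; n(e⁻) = 2.183 mol.
n(Cd) = n(e⁻)/2 = 1.092 mol, so m = 1.092 × 112.41 = 122.7 g.
Volume = m/ρ = 122.7 / 8.65 = 14.18 cm³.
Thickness = V/A = 14.18 / 237 = 0.0599 cm = 599 μm.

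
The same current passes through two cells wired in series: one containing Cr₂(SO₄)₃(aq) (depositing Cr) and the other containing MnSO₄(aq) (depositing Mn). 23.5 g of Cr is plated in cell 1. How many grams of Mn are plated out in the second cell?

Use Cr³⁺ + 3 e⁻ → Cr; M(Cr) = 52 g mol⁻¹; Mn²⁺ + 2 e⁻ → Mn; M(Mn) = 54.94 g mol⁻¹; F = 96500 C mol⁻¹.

n(Cr) = 23.5 / 52 = 0.4519 mol.
Since Cr³⁺ + 3 e⁻ → Cr, n(e⁻) passed = 3 × 0.4519 = 1.356 mol.
Cells in series carry the same charge, so the same 1.356 mol of electrons passes through cell 2.
Mn²⁺ + 2 e⁻ → Mn, so n(Mn) = 1.356 / 2 = 0.6779 mol.
m(Mn) = 0.6779 × 54.94 = 37.2 g.

37.2 g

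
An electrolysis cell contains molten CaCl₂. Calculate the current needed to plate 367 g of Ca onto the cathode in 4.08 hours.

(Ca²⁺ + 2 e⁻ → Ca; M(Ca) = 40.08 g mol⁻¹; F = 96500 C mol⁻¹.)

n(Ca) = 367 / 40.08 = 9.157 mol.
n(e⁻) = 2 × 9.157 = 18.31 mol.
Q = n(e⁻)·F = 18.31 × 96500 = 1767000 C.
I = Q/t = 1767000 / 14688 s = 120 A.

120 A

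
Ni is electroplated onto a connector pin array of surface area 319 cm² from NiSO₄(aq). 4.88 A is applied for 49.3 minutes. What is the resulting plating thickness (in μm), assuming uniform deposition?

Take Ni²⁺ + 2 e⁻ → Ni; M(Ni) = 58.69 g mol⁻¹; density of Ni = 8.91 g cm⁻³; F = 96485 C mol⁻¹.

15.4 μm

Q = I·t = 4.880 × 2958.0 = 14440 C; n(e⁻) = 0.1496 mol.
n(Ni) = n(e⁻)/2 = 0.07480 mol, so m = 0.07480 × 58.69 = 4.390 g.
Volume = m/ρ = 4.390 / 8.91 = 0.4927 cm³.
Thickness = V/A = 0.4927 / 319 = 0.00154 cm = 15.4 μm.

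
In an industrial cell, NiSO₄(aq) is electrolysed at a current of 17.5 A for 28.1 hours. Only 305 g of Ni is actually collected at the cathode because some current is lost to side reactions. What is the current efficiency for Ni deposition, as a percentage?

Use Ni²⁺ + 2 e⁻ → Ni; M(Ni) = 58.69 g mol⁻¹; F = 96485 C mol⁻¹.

Q = I·t = 17.50 × 101160 = 1770000 C; n(e⁻) = 1770000/96485 = 18.35 mol.
Theoretical n(Ni) = n(e⁻)/2 = 9.174 mol, i.e. m_theo = 9.174 × 58.69 = 538.4 g.
Efficiency = m_actual / m_theo = 305 / 538.4 = 56.6 %.

56.6 %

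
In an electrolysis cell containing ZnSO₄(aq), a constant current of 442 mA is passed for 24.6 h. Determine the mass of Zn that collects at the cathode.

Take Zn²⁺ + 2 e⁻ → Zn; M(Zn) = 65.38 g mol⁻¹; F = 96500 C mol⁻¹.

Q = I·t = 0.4420 A × 88560 s = 39140 C.
n(e⁻) = Q/F = 39140 / 96500 = 0.4056 mol.
Zn²⁺ + 2 e⁻ → Zn, so n(Zn) = n(e⁻)/2 = 0.2028 mol.
m = n·M = 0.2028 × 65.38 = 13.3 g.

13.3 g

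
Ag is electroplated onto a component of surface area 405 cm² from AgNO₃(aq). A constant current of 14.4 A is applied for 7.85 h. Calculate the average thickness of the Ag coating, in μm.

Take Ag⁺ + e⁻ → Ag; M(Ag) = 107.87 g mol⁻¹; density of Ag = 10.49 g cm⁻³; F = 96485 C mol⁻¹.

Q = I·t = 14.40 × 28260 = 406900 C; n(e⁻) = 4.218 mol.
n(Ag) = n(e⁻)/1 = 4.218 mol, so m = 4.218 × 107.87 = 455.0 g.
Volume = m/ρ = 455.0 / 10.49 = 43.37 cm³.
Thickness = V/A = 43.37 / 405 = 0.107 cm = 1070 μm.

1070 μm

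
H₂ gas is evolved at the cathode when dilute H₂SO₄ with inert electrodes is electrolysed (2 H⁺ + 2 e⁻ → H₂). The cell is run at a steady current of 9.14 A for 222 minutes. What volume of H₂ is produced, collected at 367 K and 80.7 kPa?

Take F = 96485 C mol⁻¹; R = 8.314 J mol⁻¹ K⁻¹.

Q = I·t = 9.140 A × 13320 s = 121700 C.
n(e⁻) = Q/F = 121700 / 96485 = 1.262 mol.
2 electrons are transferred per H₂ molecule, so n(H₂) = 1.262 / 2 = 0.6309 mol.
V = nRT/P = (0.6309 × 8.314 × 367) / (80.7 × 10³ Pa) = 0.0239 m³ = 23.9 L.

23.9 L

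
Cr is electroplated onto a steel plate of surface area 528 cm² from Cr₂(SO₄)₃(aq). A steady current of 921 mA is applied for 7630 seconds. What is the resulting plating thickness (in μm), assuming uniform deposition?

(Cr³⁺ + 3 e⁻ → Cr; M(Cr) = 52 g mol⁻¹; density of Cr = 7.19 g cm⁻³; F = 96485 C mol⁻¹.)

3.33 μm

Q = I·t = 0.9210 × 7630.0 = 7027 C; n(e⁻) = 0.07283 mol.
n(Cr) = n(e⁻)/3 = 0.02428 mol, so m = 0.02428 × 52 = 1.262 g.
Volume = m/ρ = 1.262 / 7.19 = 0.1756 cm³.
Thickness = V/A = 0.1756 / 528 = 3.33 × 10⁻⁴ cm = 3.33 μm.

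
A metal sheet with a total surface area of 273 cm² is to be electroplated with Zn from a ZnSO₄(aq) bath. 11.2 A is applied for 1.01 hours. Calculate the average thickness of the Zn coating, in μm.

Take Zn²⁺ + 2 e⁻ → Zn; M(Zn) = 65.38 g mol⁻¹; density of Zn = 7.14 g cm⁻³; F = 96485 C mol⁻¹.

70.8 μm

Q = I·t = 11.20 × 3636.0 = 40720 C; n(e⁻) = 0.4221 mol.
n(Zn) = n(e⁻)/2 = 0.2110 mol, so m = 0.2110 × 65.38 = 13.80 g.
Volume = m/ρ = 13.80 / 7.14 = 1.932 cm³.
Thickness = V/A = 1.932 / 273 = 0.00708 cm = 70.8 μm.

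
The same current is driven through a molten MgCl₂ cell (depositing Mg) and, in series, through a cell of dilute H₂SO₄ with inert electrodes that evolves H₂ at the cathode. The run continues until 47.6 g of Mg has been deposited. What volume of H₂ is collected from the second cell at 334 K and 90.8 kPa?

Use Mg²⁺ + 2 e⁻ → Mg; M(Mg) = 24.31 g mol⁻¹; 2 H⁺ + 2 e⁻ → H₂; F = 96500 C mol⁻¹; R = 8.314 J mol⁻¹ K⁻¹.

59.9 L

n(Mg) = 47.6 / 24.31 = 1.958 mol, so n(e⁻) = 2 × 1.958 = 3.916 mol.
The cells are in series, so the same 3.916 mol of electrons passes through the second cell.
2 H⁺ + 2 e⁻ → H₂ — 2 mol e⁻ per mol H₂, so n(H₂) = 3.916/2 = 1.958 mol.
V = nRT/P = (1.958 × 8.314 × 334) / (90.8 × 10³) = 0.0599 m³ = 59.9 L.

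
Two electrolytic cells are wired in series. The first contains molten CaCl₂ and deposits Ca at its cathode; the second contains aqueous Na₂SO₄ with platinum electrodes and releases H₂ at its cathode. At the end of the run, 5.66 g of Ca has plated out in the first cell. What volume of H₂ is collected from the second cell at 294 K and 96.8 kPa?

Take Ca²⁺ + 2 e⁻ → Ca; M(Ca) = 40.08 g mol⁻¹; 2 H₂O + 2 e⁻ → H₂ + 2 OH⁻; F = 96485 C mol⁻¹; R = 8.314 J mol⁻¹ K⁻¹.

n(Ca) = 5.66 / 40.08 = 0.1412 mol, so n(e⁻) = 2 × 0.1412 = 0.2824 mol.
The cells are in series, so the same 0.2824 mol of electrons passes through the second cell.
2 H₂O + 2 e⁻ → H₂ + 2 OH⁻ — 2 mol e⁻ per mol H₂, so n(H₂) = 0.2824/2 = 0.1412 mol.
V = nRT/P = (0.1412 × 8.314 × 294) / (96.8 × 10³) = 0.00357 m³ = 3.57 L.

3.57 L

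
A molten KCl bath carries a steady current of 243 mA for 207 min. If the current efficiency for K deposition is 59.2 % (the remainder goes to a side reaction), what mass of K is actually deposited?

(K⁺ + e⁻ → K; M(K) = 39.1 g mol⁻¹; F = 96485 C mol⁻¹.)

0.724 g

Q = I·t = 0.2430 × 12420 = 3018 C.
n(e⁻) = 3018/96485 = 0.03128 mol; theoretically n(K) = 0.03128/1 = 0.03128 mol, m_theo = 1.223 g.
At 59.2 % efficiency, m_actual = 0.592 × 1.223 = 0.724 g.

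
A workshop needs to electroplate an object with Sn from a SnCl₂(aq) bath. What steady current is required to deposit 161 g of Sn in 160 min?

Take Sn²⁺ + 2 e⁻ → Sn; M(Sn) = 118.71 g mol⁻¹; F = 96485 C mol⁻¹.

n(Sn) = 161 / 118.71 = 1.356 mol.
n(e⁻) = 2 × 1.356 = 2.712 mol.
Q = n(e⁻)·F = 2.712 × 96485 = 261700 C.
I = Q/t = 261700 / 9600.0 s = 27.3 A.

27.3 A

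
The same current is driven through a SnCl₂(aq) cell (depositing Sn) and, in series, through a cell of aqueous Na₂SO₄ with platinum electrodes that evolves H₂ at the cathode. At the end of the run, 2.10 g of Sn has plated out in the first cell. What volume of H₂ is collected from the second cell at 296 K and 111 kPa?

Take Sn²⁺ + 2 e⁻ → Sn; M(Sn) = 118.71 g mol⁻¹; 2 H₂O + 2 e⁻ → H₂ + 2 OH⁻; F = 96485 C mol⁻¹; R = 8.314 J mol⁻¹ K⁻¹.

0.392 L

n(Sn) = 2.10 / 118.71 = 0.01769 mol, so n(e⁻) = 2 × 0.01769 = 0.03538 mol.
The cells are in series, so the same 0.03538 mol of electrons passes through the second cell.
2 H₂O + 2 e⁻ → H₂ + 2 OH⁻ — 2 mol e⁻ per mol H₂, so n(H₂) = 0.03538/2 = 0.01769 mol.
V = nRT/P = (0.01769 × 8.314 × 296) / (111 × 10³) = 3.92 × 10⁻⁴ m³ = 0.392 L.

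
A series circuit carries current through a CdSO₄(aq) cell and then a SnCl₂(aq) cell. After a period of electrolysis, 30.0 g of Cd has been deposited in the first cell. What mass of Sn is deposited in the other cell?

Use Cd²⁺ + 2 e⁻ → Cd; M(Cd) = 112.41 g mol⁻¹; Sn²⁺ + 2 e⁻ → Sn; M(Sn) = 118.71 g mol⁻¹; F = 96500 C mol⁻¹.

31.7 g

n(Cd) = 30.0 / 112.41 = 0.2669 mol.
Since Cd²⁺ + 2 e⁻ → Cd, n(e⁻) passed = 2 × 0.2669 = 0.5338 mol.
Cells in series carry the same charge, so the same 0.5338 mol of electrons passes through cell 2.
Sn²⁺ + 2 e⁻ → Sn, so n(Sn) = 0.5338 / 2 = 0.2669 mol.
m(Sn) = 0.2669 × 118.71 = 31.7 g.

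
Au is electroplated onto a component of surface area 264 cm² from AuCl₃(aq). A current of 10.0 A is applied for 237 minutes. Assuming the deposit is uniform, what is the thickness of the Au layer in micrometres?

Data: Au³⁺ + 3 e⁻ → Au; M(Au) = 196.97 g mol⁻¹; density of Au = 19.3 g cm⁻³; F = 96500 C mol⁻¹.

Q = I·t = 10.00 × 14220 = 142200 C; n(e⁻) = 1.474 mol.
n(Au) = n(e⁻)/3 = 0.4912 mol, so m = 0.4912 × 196.97 = 96.75 g.
Volume = m/ρ = 96.75 / 19.3 = 5.013 cm³.
Thickness = V/A = 5.013 / 264 = 0.0190 cm = 190 μm.

190 μm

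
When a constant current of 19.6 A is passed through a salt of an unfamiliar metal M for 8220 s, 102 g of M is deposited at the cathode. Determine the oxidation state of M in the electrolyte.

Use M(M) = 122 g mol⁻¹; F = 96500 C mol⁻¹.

Q = I·t = 19.60 A × 8220.0 s = 161100 C, so n(e⁻) = 161100/96500 = 1.670 mol.
n(M) deposited = 102 / 122 = 0.8361 mol.
Electrons per atom = n(e⁻)/n(M) = 1.670 / 0.8361 = 2.00 ≈ 2, so the ion is M²⁺.

+2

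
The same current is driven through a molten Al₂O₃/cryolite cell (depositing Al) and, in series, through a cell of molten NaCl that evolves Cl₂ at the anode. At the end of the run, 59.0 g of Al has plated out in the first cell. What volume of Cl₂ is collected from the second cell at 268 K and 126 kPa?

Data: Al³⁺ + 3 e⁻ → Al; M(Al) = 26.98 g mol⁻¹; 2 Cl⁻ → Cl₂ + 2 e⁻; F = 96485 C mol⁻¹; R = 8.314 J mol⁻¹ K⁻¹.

n(Al) = 59.0 / 26.98 = 2.187 mol, so n(e⁻) = 3 × 2.187 = 6.560 mol.
The cells are in series, so the same 6.560 mol of electrons passes through the second cell.
2 Cl⁻ → Cl₂ + 2 e⁻ — 2 mol e⁻ per mol Cl₂, so n(Cl₂) = 6.560/2 = 3.280 mol.
V = nRT/P = (3.280 × 8.314 × 268) / (126 × 10³) = 0.0580 m³ = 58.0 L.

58.0 L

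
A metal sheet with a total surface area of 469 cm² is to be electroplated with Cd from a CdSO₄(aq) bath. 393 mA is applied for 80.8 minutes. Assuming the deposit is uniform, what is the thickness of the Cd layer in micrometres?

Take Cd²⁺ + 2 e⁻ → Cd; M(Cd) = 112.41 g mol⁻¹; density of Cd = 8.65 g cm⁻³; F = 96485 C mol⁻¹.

Q = I·t = 0.3930 × 4848.0 = 1905 C; n(e⁻) = 0.01975 mol.
n(Cd) = n(e⁻)/2 = 0.009873 mol, so m = 0.009873 × 112.41 = 1.110 g.
Volume = m/ρ = 1.110 / 8.65 = 0.1283 cm³.
Thickness = V/A = 0.1283 / 469 = 2.74 × 10⁻⁴ cm = 2.74 μm.

2.74 μm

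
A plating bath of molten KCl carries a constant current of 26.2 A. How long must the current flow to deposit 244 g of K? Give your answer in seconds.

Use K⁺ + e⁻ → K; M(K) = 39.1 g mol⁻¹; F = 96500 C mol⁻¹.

n(K) = m/M = 244 / 39.1 = 6.240 mol.
Each K atom requires 1 electron, so n(e⁻) = 1 × 6.240 = 6.240 mol.
Q = n(e⁻)·F = 6.240 × 96500 = 602200 C.
t = Q/I = 602200 / 26.20 A = 22980 s.

23000 s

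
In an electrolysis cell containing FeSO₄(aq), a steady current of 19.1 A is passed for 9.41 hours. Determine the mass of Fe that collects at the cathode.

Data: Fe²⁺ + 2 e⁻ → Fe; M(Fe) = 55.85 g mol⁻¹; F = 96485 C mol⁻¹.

Q = I·t = 19.10 A × 33876 s = 647000 C.
n(e⁻) = Q/F = 647000 / 96485 = 6.706 mol.
Fe²⁺ + 2 e⁻ → Fe, so n(Fe) = n(e⁻)/2 = 3.353 mol.
m = n·M = 3.353 × 55.85 = 187 g.

187 g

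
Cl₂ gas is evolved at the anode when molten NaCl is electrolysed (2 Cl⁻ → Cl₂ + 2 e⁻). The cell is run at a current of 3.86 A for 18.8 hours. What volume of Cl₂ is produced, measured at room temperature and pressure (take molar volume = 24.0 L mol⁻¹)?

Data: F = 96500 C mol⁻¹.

Q = I·t = 3.860 A × 67680 s = 261200 C.
n(e⁻) = Q/F = 261200 / 96500 = 2.707 mol.
2 electrons are transferred per Cl₂ molecule, so n(Cl₂) = 2.707 / 2 = 1.354 mol.
V = n × V_m = 1.354 × 24.0 = 32.5 L.

32.5 L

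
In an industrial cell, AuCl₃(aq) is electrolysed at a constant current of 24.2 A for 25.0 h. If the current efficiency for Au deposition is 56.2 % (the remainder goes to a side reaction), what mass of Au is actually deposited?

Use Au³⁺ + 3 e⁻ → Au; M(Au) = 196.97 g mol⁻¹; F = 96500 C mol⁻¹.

Q = I·t = 24.20 × 90000 = 2178000 C.
n(e⁻) = 2178000/96500 = 22.57 mol; theoretically n(Au) = 22.57/3 = 7.523 mol, m_theo = 1482 g.
At 56.2 % efficiency, m_actual = 0.562 × 1482 = 833 g.

833 g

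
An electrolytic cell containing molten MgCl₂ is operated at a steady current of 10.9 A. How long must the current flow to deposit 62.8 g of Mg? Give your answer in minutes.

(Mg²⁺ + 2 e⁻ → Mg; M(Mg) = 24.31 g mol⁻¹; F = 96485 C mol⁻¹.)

762 min

n(Mg) = m/M = 62.8 / 24.31 = 2.583 mol.
Each Mg atom requires 2 electrons, so n(e⁻) = 2 × 2.583 = 5.167 mol.
Q = n(e⁻)·F = 5.167 × 96485 = 498500 C.
t = Q/I = 498500 / 10.90 A = 45730 s = 762 min.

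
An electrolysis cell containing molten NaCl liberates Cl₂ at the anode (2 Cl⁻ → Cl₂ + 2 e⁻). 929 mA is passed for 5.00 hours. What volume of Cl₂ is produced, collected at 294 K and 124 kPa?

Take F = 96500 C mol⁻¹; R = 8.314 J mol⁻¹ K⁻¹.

1.71 L

Q = I·t = 0.9290 A × 18000 s = 16720 C.
n(e⁻) = Q/F = 16720 / 96500 = 0.1733 mol.
2 electrons are transferred per Cl₂ molecule, so n(Cl₂) = 0.1733 / 2 = 0.08664 mol.
V = nRT/P = (0.08664 × 8.314 × 294) / (124 × 10³ Pa) = 0.00171 m³ = 1.71 L.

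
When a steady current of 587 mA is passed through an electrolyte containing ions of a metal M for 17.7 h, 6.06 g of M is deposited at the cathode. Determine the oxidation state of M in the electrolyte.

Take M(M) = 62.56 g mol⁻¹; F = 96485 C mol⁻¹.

+4

Q = I·t = 0.5870 A × 63720 s = 37400 C, so n(e⁻) = 37400/96485 = 0.3877 mol.
n(M) deposited = 6.06 / 62.56 = 0.09687 mol.
Electrons per atom = n(e⁻)/n(M) = 0.3877 / 0.09687 = 4.00 ≈ 4, so the ion is M⁴⁺.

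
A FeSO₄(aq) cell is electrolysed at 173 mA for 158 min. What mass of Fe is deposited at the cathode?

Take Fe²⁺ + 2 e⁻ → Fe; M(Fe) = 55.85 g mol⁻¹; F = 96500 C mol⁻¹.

0.475 g

Q = I·t = 0.1730 A × 9480.0 s = 1640 C.
n(e⁻) = Q/F = 1640 / 96500 = 0.01700 mol.
Fe²⁺ + 2 e⁻ → Fe, so n(Fe) = n(e⁻)/2 = 0.008498 mol.
m = n·M = 0.008498 × 55.85 = 0.475 g.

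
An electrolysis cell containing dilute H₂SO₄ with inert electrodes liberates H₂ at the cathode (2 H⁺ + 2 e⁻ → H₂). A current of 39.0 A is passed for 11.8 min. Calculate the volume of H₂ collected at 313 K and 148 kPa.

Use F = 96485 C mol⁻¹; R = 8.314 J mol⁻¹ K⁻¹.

Q = I·t = 39.00 A × 708.00 s = 27610 C.
n(e⁻) = Q/F = 27610 / 96485 = 0.2862 mol.
2 electrons are transferred per H₂ molecule, so n(H₂) = 0.2862 / 2 = 0.1431 mol.
V = nRT/P = (0.1431 × 8.314 × 313) / (148 × 10³ Pa) = 0.00252 m³ = 2.52 L.

2.52 L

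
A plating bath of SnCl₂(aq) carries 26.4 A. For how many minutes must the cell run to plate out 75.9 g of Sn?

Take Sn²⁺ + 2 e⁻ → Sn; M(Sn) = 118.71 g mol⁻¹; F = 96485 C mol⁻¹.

77.9 min

n(Sn) = m/M = 75.9 / 118.71 = 0.6394 mol.
Each Sn atom requires 2 electrons, so n(e⁻) = 2 × 0.6394 = 1.279 mol.
Q = n(e⁻)·F = 1.279 × 96485 = 123400 C.
t = Q/I = 123400 / 26.40 A = 4673 s = 77.9 min.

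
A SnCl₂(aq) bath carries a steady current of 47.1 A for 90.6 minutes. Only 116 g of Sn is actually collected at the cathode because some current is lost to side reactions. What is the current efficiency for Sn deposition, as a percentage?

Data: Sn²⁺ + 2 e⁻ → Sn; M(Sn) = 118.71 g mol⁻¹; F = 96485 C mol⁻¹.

73.6 %

Q = I·t = 47.10 × 5436.0 = 256000 C; n(e⁻) = 256000/96485 = 2.654 mol.
Theoretical n(Sn) = n(e⁻)/2 = 1.327 mol, i.e. m_theo = 1.327 × 118.71 = 157.5 g.
Efficiency = m_actual / m_theo = 116 / 157.5 = 73.6 %.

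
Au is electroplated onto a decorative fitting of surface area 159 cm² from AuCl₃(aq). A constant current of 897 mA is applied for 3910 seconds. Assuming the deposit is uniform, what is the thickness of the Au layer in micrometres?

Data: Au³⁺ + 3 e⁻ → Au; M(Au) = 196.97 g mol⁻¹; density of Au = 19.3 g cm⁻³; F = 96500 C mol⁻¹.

7.78 μm

Q = I·t = 0.8970 × 3910.0 = 3507 C; n(e⁻) = 0.03634 mol.
n(Au) = n(e⁻)/3 = 0.01211 mol, so m = 0.01211 × 196.97 = 2.386 g.
Volume = m/ρ = 2.386 / 19.3 = 0.1236 cm³.
Thickness = V/A = 0.1236 / 159 = 7.78 × 10⁻⁴ cm = 7.78 μm.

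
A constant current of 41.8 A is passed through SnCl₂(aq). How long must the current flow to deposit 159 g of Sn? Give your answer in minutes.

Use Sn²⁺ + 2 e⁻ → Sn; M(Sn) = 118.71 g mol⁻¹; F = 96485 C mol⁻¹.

103 min

n(Sn) = m/M = 159 / 118.71 = 1.339 mol.
Each Sn atom requires 2 electrons, so n(e⁻) = 2 × 1.339 = 2.679 mol.
Q = n(e⁻)·F = 2.679 × 96485 = 258500 C.
t = Q/I = 258500 / 41.80 A = 6183 s = 103 min.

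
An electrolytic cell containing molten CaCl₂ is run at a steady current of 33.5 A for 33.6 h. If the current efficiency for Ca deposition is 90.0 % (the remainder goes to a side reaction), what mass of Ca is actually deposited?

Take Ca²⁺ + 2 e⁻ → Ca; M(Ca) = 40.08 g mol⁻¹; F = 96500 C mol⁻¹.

Q = I·t = 33.50 × 120960 = 4052000 C.
n(e⁻) = 4052000/96500 = 41.99 mol; theoretically n(Ca) = 41.99/2 = 21.00 mol, m_theo = 841.5 g.
At 90.0 % efficiency, m_actual = 0.900 × 841.5 = 757 g.

757 g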